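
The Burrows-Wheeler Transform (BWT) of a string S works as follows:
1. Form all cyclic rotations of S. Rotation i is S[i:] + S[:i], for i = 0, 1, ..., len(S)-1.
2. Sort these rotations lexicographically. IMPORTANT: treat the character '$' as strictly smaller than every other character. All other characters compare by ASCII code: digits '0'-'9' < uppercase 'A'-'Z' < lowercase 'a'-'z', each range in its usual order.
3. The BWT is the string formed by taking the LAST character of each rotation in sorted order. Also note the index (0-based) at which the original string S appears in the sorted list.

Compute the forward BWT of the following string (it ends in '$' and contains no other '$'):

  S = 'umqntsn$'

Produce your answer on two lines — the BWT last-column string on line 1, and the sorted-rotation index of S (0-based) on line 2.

Answer: nusqmtn$
7

Derivation:
All 8 rotations (rotation i = S[i:]+S[:i]):
  rot[0] = umqntsn$
  rot[1] = mqntsn$u
  rot[2] = qntsn$um
  rot[3] = ntsn$umq
  rot[4] = tsn$umqn
  rot[5] = sn$umqnt
  rot[6] = n$umqnts
  rot[7] = $umqntsn
Sorted (with $ < everything):
  sorted[0] = $umqntsn  (last char: 'n')
  sorted[1] = mqntsn$u  (last char: 'u')
  sorted[2] = n$umqnts  (last char: 's')
  sorted[3] = ntsn$umq  (last char: 'q')
  sorted[4] = qntsn$um  (last char: 'm')
  sorted[5] = sn$umqnt  (last char: 't')
  sorted[6] = tsn$umqn  (last char: 'n')
  sorted[7] = umqntsn$  (last char: '$')
Last column: nusqmtn$
Original string S is at sorted index 7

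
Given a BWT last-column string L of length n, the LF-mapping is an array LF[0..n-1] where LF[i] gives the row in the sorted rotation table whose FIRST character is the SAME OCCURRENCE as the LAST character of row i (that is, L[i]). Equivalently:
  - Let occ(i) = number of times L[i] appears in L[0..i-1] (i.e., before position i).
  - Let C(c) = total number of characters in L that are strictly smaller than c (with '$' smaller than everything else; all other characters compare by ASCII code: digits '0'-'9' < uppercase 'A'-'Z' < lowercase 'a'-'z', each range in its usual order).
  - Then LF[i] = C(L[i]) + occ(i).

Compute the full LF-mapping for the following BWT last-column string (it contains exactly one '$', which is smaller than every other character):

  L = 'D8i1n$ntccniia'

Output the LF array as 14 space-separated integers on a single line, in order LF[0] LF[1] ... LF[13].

Char counts: '$':1, '1':1, '8':1, 'D':1, 'a':1, 'c':2, 'i':3, 'n':3, 't':1
C (first-col start): C('$')=0, C('1')=1, C('8')=2, C('D')=3, C('a')=4, C('c')=5, C('i')=7, C('n')=10, C('t')=13
L[0]='D': occ=0, LF[0]=C('D')+0=3+0=3
L[1]='8': occ=0, LF[1]=C('8')+0=2+0=2
L[2]='i': occ=0, LF[2]=C('i')+0=7+0=7
L[3]='1': occ=0, LF[3]=C('1')+0=1+0=1
L[4]='n': occ=0, LF[4]=C('n')+0=10+0=10
L[5]='$': occ=0, LF[5]=C('$')+0=0+0=0
L[6]='n': occ=1, LF[6]=C('n')+1=10+1=11
L[7]='t': occ=0, LF[7]=C('t')+0=13+0=13
L[8]='c': occ=0, LF[8]=C('c')+0=5+0=5
L[9]='c': occ=1, LF[9]=C('c')+1=5+1=6
L[10]='n': occ=2, LF[10]=C('n')+2=10+2=12
L[11]='i': occ=1, LF[11]=C('i')+1=7+1=8
L[12]='i': occ=2, LF[12]=C('i')+2=7+2=9
L[13]='a': occ=0, LF[13]=C('a')+0=4+0=4

Answer: 3 2 7 1 10 0 11 13 5 6 12 8 9 4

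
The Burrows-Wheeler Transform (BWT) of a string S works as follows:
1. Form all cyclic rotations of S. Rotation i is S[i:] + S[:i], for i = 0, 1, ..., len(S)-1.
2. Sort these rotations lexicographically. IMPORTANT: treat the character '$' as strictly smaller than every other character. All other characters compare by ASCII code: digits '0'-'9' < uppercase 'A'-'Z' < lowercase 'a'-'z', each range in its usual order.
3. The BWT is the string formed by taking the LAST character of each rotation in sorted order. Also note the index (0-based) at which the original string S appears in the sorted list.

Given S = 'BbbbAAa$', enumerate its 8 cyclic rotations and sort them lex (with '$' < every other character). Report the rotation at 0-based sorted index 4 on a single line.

All 8 rotations (rotation i = S[i:]+S[:i]):
  rot[0] = BbbbAAa$
  rot[1] = bbbAAa$B
  rot[2] = bbAAa$Bb
  rot[3] = bAAa$Bbb
  rot[4] = AAa$Bbbb
  rot[5] = Aa$BbbbA
  rot[6] = a$BbbbAA
  rot[7] = $BbbbAAa
Sorted (with $ < everything):
  sorted[0] = $BbbbAAa
  sorted[1] = AAa$Bbbb
  sorted[2] = Aa$BbbbA
  sorted[3] = BbbbAAa$
  sorted[4] = a$BbbbAA
  sorted[5] = bAAa$Bbb
  sorted[6] = bbAAa$Bb
  sorted[7] = bbbAAa$B
sorted[4] = a$BbbbAA

Answer: a$BbbbAA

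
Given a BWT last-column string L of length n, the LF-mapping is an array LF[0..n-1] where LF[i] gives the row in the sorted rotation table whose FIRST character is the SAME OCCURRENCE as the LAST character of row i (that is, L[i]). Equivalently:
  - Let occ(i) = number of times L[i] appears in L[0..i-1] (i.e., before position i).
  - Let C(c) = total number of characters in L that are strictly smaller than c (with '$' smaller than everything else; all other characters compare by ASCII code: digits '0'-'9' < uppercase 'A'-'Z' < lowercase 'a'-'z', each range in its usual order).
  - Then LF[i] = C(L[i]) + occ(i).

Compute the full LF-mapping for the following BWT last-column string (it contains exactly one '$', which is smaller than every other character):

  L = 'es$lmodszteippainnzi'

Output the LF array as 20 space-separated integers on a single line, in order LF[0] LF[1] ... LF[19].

Char counts: '$':1, 'a':1, 'd':1, 'e':2, 'i':3, 'l':1, 'm':1, 'n':2, 'o':1, 'p':2, 's':2, 't':1, 'z':2
C (first-col start): C('$')=0, C('a')=1, C('d')=2, C('e')=3, C('i')=5, C('l')=8, C('m')=9, C('n')=10, C('o')=12, C('p')=13, C('s')=15, C('t')=17, C('z')=18
L[0]='e': occ=0, LF[0]=C('e')+0=3+0=3
L[1]='s': occ=0, LF[1]=C('s')+0=15+0=15
L[2]='$': occ=0, LF[2]=C('$')+0=0+0=0
L[3]='l': occ=0, LF[3]=C('l')+0=8+0=8
L[4]='m': occ=0, LF[4]=C('m')+0=9+0=9
L[5]='o': occ=0, LF[5]=C('o')+0=12+0=12
L[6]='d': occ=0, LF[6]=C('d')+0=2+0=2
L[7]='s': occ=1, LF[7]=C('s')+1=15+1=16
L[8]='z': occ=0, LF[8]=C('z')+0=18+0=18
L[9]='t': occ=0, LF[9]=C('t')+0=17+0=17
L[10]='e': occ=1, LF[10]=C('e')+1=3+1=4
L[11]='i': occ=0, LF[11]=C('i')+0=5+0=5
L[12]='p': occ=0, LF[12]=C('p')+0=13+0=13
L[13]='p': occ=1, LF[13]=C('p')+1=13+1=14
L[14]='a': occ=0, LF[14]=C('a')+0=1+0=1
L[15]='i': occ=1, LF[15]=C('i')+1=5+1=6
L[16]='n': occ=0, LF[16]=C('n')+0=10+0=10
L[17]='n': occ=1, LF[17]=C('n')+1=10+1=11
L[18]='z': occ=1, LF[18]=C('z')+1=18+1=19
L[19]='i': occ=2, LF[19]=C('i')+2=5+2=7

Answer: 3 15 0 8 9 12 2 16 18 17 4 5 13 14 1 6 10 11 19 7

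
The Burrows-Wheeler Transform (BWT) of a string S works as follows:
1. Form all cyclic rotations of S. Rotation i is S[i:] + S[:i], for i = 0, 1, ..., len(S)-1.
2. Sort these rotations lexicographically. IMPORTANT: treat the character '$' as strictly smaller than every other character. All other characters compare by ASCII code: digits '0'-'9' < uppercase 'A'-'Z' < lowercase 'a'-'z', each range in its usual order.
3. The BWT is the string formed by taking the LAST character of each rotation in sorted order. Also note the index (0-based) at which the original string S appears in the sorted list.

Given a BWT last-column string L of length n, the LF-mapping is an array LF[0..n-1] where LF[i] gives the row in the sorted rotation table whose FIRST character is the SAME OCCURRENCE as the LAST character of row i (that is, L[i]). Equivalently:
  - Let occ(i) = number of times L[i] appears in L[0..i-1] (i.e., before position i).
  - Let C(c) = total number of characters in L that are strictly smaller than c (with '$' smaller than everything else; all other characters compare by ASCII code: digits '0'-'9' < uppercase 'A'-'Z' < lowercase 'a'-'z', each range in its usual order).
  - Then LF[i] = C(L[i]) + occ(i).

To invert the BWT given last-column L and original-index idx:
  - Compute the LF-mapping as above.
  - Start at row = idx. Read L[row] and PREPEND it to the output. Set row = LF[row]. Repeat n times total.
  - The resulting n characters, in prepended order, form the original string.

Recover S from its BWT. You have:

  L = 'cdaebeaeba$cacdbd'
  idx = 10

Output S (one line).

Answer: cdebebadeacdaabc$

Derivation:
LF mapping: 8 11 1 14 5 15 2 16 6 3 0 9 4 10 12 7 13
Walk LF starting at row 10, prepending L[row]:
  step 1: row=10, L[10]='$', prepend. Next row=LF[10]=0
  step 2: row=0, L[0]='c', prepend. Next row=LF[0]=8
  step 3: row=8, L[8]='b', prepend. Next row=LF[8]=6
  step 4: row=6, L[6]='a', prepend. Next row=LF[6]=2
  step 5: row=2, L[2]='a', prepend. Next row=LF[2]=1
  step 6: row=1, L[1]='d', prepend. Next row=LF[1]=11
  step 7: row=11, L[11]='c', prepend. Next row=LF[11]=9
  step 8: row=9, L[9]='a', prepend. Next row=LF[9]=3
  step 9: row=3, L[3]='e', prepend. Next row=LF[3]=14
  step 10: row=14, L[14]='d', prepend. Next row=LF[14]=12
  step 11: row=12, L[12]='a', prepend. Next row=LF[12]=4
  step 12: row=4, L[4]='b', prepend. Next row=LF[4]=5
  step 13: row=5, L[5]='e', prepend. Next row=LF[5]=15
  step 14: row=15, L[15]='b', prepend. Next row=LF[15]=7
  step 15: row=7, L[7]='e', prepend. Next row=LF[7]=16
  step 16: row=16, L[16]='d', prepend. Next row=LF[16]=13
  step 17: row=13, L[13]='c', prepend. Next row=LF[13]=10
Reversed output: cdebebadeacdaabc$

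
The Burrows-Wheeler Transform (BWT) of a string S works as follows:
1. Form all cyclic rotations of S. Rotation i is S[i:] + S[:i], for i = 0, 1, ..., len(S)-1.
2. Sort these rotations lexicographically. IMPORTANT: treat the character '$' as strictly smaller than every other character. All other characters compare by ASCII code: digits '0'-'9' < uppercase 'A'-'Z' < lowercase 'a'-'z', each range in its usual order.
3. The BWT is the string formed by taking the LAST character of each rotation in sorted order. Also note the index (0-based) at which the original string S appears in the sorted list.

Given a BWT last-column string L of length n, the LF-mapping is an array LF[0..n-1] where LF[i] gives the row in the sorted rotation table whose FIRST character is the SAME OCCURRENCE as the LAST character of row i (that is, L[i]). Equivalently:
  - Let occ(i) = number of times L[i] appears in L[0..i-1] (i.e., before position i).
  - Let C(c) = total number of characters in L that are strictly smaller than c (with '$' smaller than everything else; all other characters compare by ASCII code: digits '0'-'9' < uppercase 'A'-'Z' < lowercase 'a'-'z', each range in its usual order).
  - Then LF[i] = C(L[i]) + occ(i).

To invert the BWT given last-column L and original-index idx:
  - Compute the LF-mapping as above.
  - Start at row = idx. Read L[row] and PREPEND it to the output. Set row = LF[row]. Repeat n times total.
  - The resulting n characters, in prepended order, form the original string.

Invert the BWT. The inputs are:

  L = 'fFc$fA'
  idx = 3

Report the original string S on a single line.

Answer: cFAff$

Derivation:
LF mapping: 4 2 3 0 5 1
Walk LF starting at row 3, prepending L[row]:
  step 1: row=3, L[3]='$', prepend. Next row=LF[3]=0
  step 2: row=0, L[0]='f', prepend. Next row=LF[0]=4
  step 3: row=4, L[4]='f', prepend. Next row=LF[4]=5
  step 4: row=5, L[5]='A', prepend. Next row=LF[5]=1
  step 5: row=1, L[1]='F', prepend. Next row=LF[1]=2
  step 6: row=2, L[2]='c', prepend. Next row=LF[2]=3
Reversed output: cFAff$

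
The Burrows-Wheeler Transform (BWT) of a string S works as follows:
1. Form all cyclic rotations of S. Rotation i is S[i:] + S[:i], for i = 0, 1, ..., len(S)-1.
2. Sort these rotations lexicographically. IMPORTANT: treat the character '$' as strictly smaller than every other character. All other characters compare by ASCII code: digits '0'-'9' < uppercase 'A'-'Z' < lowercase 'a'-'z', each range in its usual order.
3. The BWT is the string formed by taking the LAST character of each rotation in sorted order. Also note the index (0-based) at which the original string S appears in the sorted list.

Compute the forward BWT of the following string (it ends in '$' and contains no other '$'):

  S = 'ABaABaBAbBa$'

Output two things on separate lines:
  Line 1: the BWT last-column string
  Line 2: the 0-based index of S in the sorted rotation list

All 12 rotations (rotation i = S[i:]+S[:i]):
  rot[0] = ABaABaBAbBa$
  rot[1] = BaABaBAbBa$A
  rot[2] = aABaBAbBa$AB
  rot[3] = ABaBAbBa$ABa
  rot[4] = BaBAbBa$ABaA
  rot[5] = aBAbBa$ABaAB
  rot[6] = BAbBa$ABaABa
  rot[7] = AbBa$ABaABaB
  rot[8] = bBa$ABaABaBA
  rot[9] = Ba$ABaABaBAb
  rot[10] = a$ABaABaBAbB
  rot[11] = $ABaABaBAbBa
Sorted (with $ < everything):
  sorted[0] = $ABaABaBAbBa  (last char: 'a')
  sorted[1] = ABaABaBAbBa$  (last char: '$')
  sorted[2] = ABaBAbBa$ABa  (last char: 'a')
  sorted[3] = AbBa$ABaABaB  (last char: 'B')
  sorted[4] = BAbBa$ABaABa  (last char: 'a')
  sorted[5] = Ba$ABaABaBAb  (last char: 'b')
  sorted[6] = BaABaBAbBa$A  (last char: 'A')
  sorted[7] = BaBAbBa$ABaA  (last char: 'A')
  sorted[8] = a$ABaABaBAbB  (last char: 'B')
  sorted[9] = aABaBAbBa$AB  (last char: 'B')
  sorted[10] = aBAbBa$ABaAB  (last char: 'B')
  sorted[11] = bBa$ABaABaBA  (last char: 'A')
Last column: a$aBabAABBBA
Original string S is at sorted index 1

Answer: a$aBabAABBBA
1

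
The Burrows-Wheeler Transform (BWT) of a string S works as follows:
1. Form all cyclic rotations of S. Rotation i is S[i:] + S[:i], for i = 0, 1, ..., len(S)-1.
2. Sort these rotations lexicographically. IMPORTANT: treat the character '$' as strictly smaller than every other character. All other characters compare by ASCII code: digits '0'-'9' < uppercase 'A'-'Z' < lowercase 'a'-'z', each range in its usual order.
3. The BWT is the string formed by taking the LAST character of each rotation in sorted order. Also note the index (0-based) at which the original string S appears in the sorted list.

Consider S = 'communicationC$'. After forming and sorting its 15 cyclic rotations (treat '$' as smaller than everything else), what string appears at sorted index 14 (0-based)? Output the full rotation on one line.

Answer: unicationC$comm

Derivation:
All 15 rotations (rotation i = S[i:]+S[:i]):
  rot[0] = communicationC$
  rot[1] = ommunicationC$c
  rot[2] = mmunicationC$co
  rot[3] = municationC$com
  rot[4] = unicationC$comm
  rot[5] = nicationC$commu
  rot[6] = icationC$commun
  rot[7] = cationC$communi
  rot[8] = ationC$communic
  rot[9] = tionC$communica
  rot[10] = ionC$communicat
  rot[11] = onC$communicati
  rot[12] = nC$communicatio
  rot[13] = C$communication
  rot[14] = $communicationC
Sorted (with $ < everything):
  sorted[0] = $communicationC
  sorted[1] = C$communication
  sorted[2] = ationC$communic
  sorted[3] = cationC$communi
  sorted[4] = communicationC$
  sorted[5] = icationC$commun
  sorted[6] = ionC$communicat
  sorted[7] = mmunicationC$co
  sorted[8] = municationC$com
  sorted[9] = nC$communicatio
  sorted[10] = nicationC$commu
  sorted[11] = ommunicationC$c
  sorted[12] = onC$communicati
  sorted[13] = tionC$communica
  sorted[14] = unicationC$comm
sorted[14] = unicationC$comm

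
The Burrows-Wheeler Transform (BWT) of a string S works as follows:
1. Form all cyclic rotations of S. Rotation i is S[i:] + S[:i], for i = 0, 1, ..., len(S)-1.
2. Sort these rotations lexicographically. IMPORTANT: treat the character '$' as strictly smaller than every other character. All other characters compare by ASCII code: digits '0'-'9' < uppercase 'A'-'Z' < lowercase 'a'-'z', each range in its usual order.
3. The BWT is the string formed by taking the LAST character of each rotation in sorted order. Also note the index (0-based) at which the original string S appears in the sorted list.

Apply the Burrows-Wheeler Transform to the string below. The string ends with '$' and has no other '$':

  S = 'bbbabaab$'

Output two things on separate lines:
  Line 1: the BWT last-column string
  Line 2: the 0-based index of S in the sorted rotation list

All 9 rotations (rotation i = S[i:]+S[:i]):
  rot[0] = bbbabaab$
  rot[1] = bbabaab$b
  rot[2] = babaab$bb
  rot[3] = abaab$bbb
  rot[4] = baab$bbba
  rot[5] = aab$bbbab
  rot[6] = ab$bbbaba
  rot[7] = b$bbbabaa
  rot[8] = $bbbabaab
Sorted (with $ < everything):
  sorted[0] = $bbbabaab  (last char: 'b')
  sorted[1] = aab$bbbab  (last char: 'b')
  sorted[2] = ab$bbbaba  (last char: 'a')
  sorted[3] = abaab$bbb  (last char: 'b')
  sorted[4] = b$bbbabaa  (last char: 'a')
  sorted[5] = baab$bbba  (last char: 'a')
  sorted[6] = babaab$bb  (last char: 'b')
  sorted[7] = bbabaab$b  (last char: 'b')
  sorted[8] = bbbabaab$  (last char: '$')
Last column: bbabaabb$
Original string S is at sorted index 8

Answer: bbabaabb$
8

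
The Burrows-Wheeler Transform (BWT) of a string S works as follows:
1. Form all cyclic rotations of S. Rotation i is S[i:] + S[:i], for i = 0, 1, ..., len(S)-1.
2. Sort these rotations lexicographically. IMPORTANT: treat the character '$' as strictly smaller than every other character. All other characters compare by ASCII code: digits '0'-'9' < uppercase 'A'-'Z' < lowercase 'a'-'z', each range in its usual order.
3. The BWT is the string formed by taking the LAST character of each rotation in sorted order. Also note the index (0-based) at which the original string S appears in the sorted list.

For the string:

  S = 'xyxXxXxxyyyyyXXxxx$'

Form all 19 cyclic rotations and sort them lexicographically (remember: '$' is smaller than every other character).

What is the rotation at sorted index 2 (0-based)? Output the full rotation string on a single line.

Answer: XxXxxyyyyyXXxxx$xyx

Derivation:
All 19 rotations (rotation i = S[i:]+S[:i]):
  rot[0] = xyxXxXxxyyyyyXXxxx$
  rot[1] = yxXxXxxyyyyyXXxxx$x
  rot[2] = xXxXxxyyyyyXXxxx$xy
  rot[3] = XxXxxyyyyyXXxxx$xyx
  rot[4] = xXxxyyyyyXXxxx$xyxX
  rot[5] = XxxyyyyyXXxxx$xyxXx
  rot[6] = xxyyyyyXXxxx$xyxXxX
  rot[7] = xyyyyyXXxxx$xyxXxXx
  rot[8] = yyyyyXXxxx$xyxXxXxx
  rot[9] = yyyyXXxxx$xyxXxXxxy
  rot[10] = yyyXXxxx$xyxXxXxxyy
  rot[11] = yyXXxxx$xyxXxXxxyyy
  rot[12] = yXXxxx$xyxXxXxxyyyy
  rot[13] = XXxxx$xyxXxXxxyyyyy
  rot[14] = Xxxx$xyxXxXxxyyyyyX
  rot[15] = xxx$xyxXxXxxyyyyyXX
  rot[16] = xx$xyxXxXxxyyyyyXXx
  rot[17] = x$xyxXxXxxyyyyyXXxx
  rot[18] = $xyxXxXxxyyyyyXXxxx
Sorted (with $ < everything):
  sorted[0] = $xyxXxXxxyyyyyXXxxx
  sorted[1] = XXxxx$xyxXxXxxyyyyy
  sorted[2] = XxXxxyyyyyXXxxx$xyx
  sorted[3] = Xxxx$xyxXxXxxyyyyyX
  sorted[4] = XxxyyyyyXXxxx$xyxXx
  sorted[5] = x$xyxXxXxxyyyyyXXxx
  sorted[6] = xXxXxxyyyyyXXxxx$xy
  sorted[7] = xXxxyyyyyXXxxx$xyxX
  sorted[8] = xx$xyxXxXxxyyyyyXXx
  sorted[9] = xxx$xyxXxXxxyyyyyXX
  sorted[10] = xxyyyyyXXxxx$xyxXxX
  sorted[11] = xyxXxXxxyyyyyXXxxx$
  sorted[12] = xyyyyyXXxxx$xyxXxXx
  sorted[13] = yXXxxx$xyxXxXxxyyyy
  sorted[14] = yxXxXxxyyyyyXXxxx$x
  sorted[15] = yyXXxxx$xyxXxXxxyyy
  sorted[16] = yyyXXxxx$xyxXxXxxyy
  sorted[17] = yyyyXXxxx$xyxXxXxxy
  sorted[18] = yyyyyXXxxx$xyxXxXxx
sorted[2] = XxXxxyyyyyXXxxx$xyx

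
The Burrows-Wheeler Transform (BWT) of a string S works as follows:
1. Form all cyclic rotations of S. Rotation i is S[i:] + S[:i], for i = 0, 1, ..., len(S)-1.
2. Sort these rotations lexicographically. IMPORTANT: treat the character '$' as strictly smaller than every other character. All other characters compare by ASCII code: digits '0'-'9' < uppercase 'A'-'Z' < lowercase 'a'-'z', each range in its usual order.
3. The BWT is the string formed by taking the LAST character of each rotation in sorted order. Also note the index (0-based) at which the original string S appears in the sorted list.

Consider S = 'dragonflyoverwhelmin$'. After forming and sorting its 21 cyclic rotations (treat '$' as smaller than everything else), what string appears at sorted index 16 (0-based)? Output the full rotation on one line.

Answer: ragonflyoverwhelmin$d

Derivation:
All 21 rotations (rotation i = S[i:]+S[:i]):
  rot[0] = dragonflyoverwhelmin$
  rot[1] = ragonflyoverwhelmin$d
  rot[2] = agonflyoverwhelmin$dr
  rot[3] = gonflyoverwhelmin$dra
  rot[4] = onflyoverwhelmin$drag
  rot[5] = nflyoverwhelmin$drago
  rot[6] = flyoverwhelmin$dragon
  rot[7] = lyoverwhelmin$dragonf
  rot[8] = yoverwhelmin$dragonfl
  rot[9] = overwhelmin$dragonfly
  rot[10] = verwhelmin$dragonflyo
  rot[11] = erwhelmin$dragonflyov
  rot[12] = rwhelmin$dragonflyove
  rot[13] = whelmin$dragonflyover
  rot[14] = helmin$dragonflyoverw
  rot[15] = elmin$dragonflyoverwh
  rot[16] = lmin$dragonflyoverwhe
  rot[17] = min$dragonflyoverwhel
  rot[18] = in$dragonflyoverwhelm
  rot[19] = n$dragonflyoverwhelmi
  rot[20] = $dragonflyoverwhelmin
Sorted (with $ < everything):
  sorted[0] = $dragonflyoverwhelmin
  sorted[1] = agonflyoverwhelmin$dr
  sorted[2] = dragonflyoverwhelmin$
  sorted[3] = elmin$dragonflyoverwh
  sorted[4] = erwhelmin$dragonflyov
  sorted[5] = flyoverwhelmin$dragon
  sorted[6] = gonflyoverwhelmin$dra
  sorted[7] = helmin$dragonflyoverw
  sorted[8] = in$dragonflyoverwhelm
  sorted[9] = lmin$dragonflyoverwhe
  sorted[10] = lyoverwhelmin$dragonf
  sorted[11] = min$dragonflyoverwhel
  sorted[12] = n$dragonflyoverwhelmi
  sorted[13] = nflyoverwhelmin$drago
  sorted[14] = onflyoverwhelmin$drag
  sorted[15] = overwhelmin$dragonfly
  sorted[16] = ragonflyoverwhelmin$d
  sorted[17] = rwhelmin$dragonflyove
  sorted[18] = verwhelmin$dragonflyo
  sorted[19] = whelmin$dragonflyover
  sorted[20] = yoverwhelmin$dragonfl
sorted[16] = ragonflyoverwhelmin$d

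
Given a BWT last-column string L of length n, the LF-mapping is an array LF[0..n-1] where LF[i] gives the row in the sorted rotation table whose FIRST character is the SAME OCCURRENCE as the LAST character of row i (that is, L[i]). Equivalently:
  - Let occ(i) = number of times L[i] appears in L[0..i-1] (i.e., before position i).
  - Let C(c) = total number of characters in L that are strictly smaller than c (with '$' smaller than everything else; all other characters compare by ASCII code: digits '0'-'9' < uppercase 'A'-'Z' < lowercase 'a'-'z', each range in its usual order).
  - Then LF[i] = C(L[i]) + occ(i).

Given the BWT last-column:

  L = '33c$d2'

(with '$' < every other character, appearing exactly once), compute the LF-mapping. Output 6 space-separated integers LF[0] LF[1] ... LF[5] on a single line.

Answer: 2 3 4 0 5 1

Derivation:
Char counts: '$':1, '2':1, '3':2, 'c':1, 'd':1
C (first-col start): C('$')=0, C('2')=1, C('3')=2, C('c')=4, C('d')=5
L[0]='3': occ=0, LF[0]=C('3')+0=2+0=2
L[1]='3': occ=1, LF[1]=C('3')+1=2+1=3
L[2]='c': occ=0, LF[2]=C('c')+0=4+0=4
L[3]='$': occ=0, LF[3]=C('$')+0=0+0=0
L[4]='d': occ=0, LF[4]=C('d')+0=5+0=5
L[5]='2': occ=0, LF[5]=C('2')+0=1+0=1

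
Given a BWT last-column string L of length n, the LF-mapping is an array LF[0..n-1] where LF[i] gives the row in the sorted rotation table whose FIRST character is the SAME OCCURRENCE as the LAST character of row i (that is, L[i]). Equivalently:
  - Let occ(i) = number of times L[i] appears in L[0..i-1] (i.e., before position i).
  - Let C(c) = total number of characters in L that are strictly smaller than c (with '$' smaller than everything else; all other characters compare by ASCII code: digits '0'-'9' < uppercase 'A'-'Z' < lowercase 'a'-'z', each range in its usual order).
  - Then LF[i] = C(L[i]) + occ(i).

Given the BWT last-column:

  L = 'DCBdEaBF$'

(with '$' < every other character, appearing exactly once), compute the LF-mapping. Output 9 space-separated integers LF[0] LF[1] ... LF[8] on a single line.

Char counts: '$':1, 'B':2, 'C':1, 'D':1, 'E':1, 'F':1, 'a':1, 'd':1
C (first-col start): C('$')=0, C('B')=1, C('C')=3, C('D')=4, C('E')=5, C('F')=6, C('a')=7, C('d')=8
L[0]='D': occ=0, LF[0]=C('D')+0=4+0=4
L[1]='C': occ=0, LF[1]=C('C')+0=3+0=3
L[2]='B': occ=0, LF[2]=C('B')+0=1+0=1
L[3]='d': occ=0, LF[3]=C('d')+0=8+0=8
L[4]='E': occ=0, LF[4]=C('E')+0=5+0=5
L[5]='a': occ=0, LF[5]=C('a')+0=7+0=7
L[6]='B': occ=1, LF[6]=C('B')+1=1+1=2
L[7]='F': occ=0, LF[7]=C('F')+0=6+0=6
L[8]='$': occ=0, LF[8]=C('$')+0=0+0=0

Answer: 4 3 1 8 5 7 2 6 0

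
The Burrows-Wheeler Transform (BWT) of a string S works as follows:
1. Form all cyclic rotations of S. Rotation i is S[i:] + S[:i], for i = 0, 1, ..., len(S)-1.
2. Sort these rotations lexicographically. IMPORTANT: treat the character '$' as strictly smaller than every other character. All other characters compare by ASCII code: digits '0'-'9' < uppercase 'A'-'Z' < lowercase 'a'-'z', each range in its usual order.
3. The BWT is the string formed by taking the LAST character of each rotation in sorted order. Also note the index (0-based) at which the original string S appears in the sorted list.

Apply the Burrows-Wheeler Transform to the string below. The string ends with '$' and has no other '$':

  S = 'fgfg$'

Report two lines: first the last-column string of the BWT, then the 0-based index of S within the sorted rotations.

Answer: gg$ff
2

Derivation:
All 5 rotations (rotation i = S[i:]+S[:i]):
  rot[0] = fgfg$
  rot[1] = gfg$f
  rot[2] = fg$fg
  rot[3] = g$fgf
  rot[4] = $fgfg
Sorted (with $ < everything):
  sorted[0] = $fgfg  (last char: 'g')
  sorted[1] = fg$fg  (last char: 'g')
  sorted[2] = fgfg$  (last char: '$')
  sorted[3] = g$fgf  (last char: 'f')
  sorted[4] = gfg$f  (last char: 'f')
Last column: gg$ff
Original string S is at sorted index 2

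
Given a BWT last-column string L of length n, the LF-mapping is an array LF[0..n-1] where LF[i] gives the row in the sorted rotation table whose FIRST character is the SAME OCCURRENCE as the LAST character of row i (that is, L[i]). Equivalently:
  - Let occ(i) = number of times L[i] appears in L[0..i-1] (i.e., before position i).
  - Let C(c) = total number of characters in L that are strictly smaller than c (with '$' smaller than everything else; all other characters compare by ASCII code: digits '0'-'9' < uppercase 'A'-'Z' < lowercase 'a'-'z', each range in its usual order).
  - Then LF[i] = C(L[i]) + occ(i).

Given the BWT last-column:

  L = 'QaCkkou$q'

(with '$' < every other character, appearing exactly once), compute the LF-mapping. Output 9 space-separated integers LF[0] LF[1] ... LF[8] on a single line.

Answer: 2 3 1 4 5 6 8 0 7

Derivation:
Char counts: '$':1, 'C':1, 'Q':1, 'a':1, 'k':2, 'o':1, 'q':1, 'u':1
C (first-col start): C('$')=0, C('C')=1, C('Q')=2, C('a')=3, C('k')=4, C('o')=6, C('q')=7, C('u')=8
L[0]='Q': occ=0, LF[0]=C('Q')+0=2+0=2
L[1]='a': occ=0, LF[1]=C('a')+0=3+0=3
L[2]='C': occ=0, LF[2]=C('C')+0=1+0=1
L[3]='k': occ=0, LF[3]=C('k')+0=4+0=4
L[4]='k': occ=1, LF[4]=C('k')+1=4+1=5
L[5]='o': occ=0, LF[5]=C('o')+0=6+0=6
L[6]='u': occ=0, LF[6]=C('u')+0=8+0=8
L[7]='$': occ=0, LF[7]=C('$')+0=0+0=0
L[8]='q': occ=0, LF[8]=C('q')+0=7+0=7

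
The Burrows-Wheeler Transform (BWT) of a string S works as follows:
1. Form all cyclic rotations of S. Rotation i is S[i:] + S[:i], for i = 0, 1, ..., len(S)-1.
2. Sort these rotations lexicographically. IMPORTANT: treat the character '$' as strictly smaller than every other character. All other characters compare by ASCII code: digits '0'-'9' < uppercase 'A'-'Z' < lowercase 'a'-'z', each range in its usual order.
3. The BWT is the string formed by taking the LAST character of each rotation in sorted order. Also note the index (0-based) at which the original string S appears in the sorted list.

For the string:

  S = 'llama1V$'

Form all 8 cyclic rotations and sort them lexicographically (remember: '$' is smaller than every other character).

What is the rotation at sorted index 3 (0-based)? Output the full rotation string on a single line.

All 8 rotations (rotation i = S[i:]+S[:i]):
  rot[0] = llama1V$
  rot[1] = lama1V$l
  rot[2] = ama1V$ll
  rot[3] = ma1V$lla
  rot[4] = a1V$llam
  rot[5] = 1V$llama
  rot[6] = V$llama1
  rot[7] = $llama1V
Sorted (with $ < everything):
  sorted[0] = $llama1V
  sorted[1] = 1V$llama
  sorted[2] = V$llama1
  sorted[3] = a1V$llam
  sorted[4] = ama1V$ll
  sorted[5] = lama1V$l
  sorted[6] = llama1V$
  sorted[7] = ma1V$lla
sorted[3] = a1V$llam

Answer: a1V$llam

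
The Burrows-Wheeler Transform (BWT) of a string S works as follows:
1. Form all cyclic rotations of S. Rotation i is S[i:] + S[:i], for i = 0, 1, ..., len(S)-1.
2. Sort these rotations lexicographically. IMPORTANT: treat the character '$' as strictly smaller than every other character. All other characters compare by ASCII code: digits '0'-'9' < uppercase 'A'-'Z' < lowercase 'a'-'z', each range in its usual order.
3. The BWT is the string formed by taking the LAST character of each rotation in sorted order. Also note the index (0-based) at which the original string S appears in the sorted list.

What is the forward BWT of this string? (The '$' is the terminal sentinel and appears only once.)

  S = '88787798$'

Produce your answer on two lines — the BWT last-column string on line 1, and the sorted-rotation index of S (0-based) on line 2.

Answer: 8887978$7
7

Derivation:
All 9 rotations (rotation i = S[i:]+S[:i]):
  rot[0] = 88787798$
  rot[1] = 8787798$8
  rot[2] = 787798$88
  rot[3] = 87798$887
  rot[4] = 7798$8878
  rot[5] = 798$88787
  rot[6] = 98$887877
  rot[7] = 8$8878779
  rot[8] = $88787798
Sorted (with $ < everything):
  sorted[0] = $88787798  (last char: '8')
  sorted[1] = 7798$8878  (last char: '8')
  sorted[2] = 787798$88  (last char: '8')
  sorted[3] = 798$88787  (last char: '7')
  sorted[4] = 8$8878779  (last char: '9')
  sorted[5] = 87798$887  (last char: '7')
  sorted[6] = 8787798$8  (last char: '8')
  sorted[7] = 88787798$  (last char: '$')
  sorted[8] = 98$887877  (last char: '7')
Last column: 8887978$7
Original string S is at sorted index 7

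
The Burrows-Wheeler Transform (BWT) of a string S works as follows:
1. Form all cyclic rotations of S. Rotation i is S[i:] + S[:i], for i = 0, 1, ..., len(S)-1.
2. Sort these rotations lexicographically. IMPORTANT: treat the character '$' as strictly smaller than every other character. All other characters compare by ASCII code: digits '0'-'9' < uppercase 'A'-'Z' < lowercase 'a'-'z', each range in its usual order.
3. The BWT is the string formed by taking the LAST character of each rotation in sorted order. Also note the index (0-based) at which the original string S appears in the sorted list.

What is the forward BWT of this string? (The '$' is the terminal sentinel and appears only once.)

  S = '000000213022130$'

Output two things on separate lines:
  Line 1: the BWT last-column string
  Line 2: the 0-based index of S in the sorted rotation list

All 16 rotations (rotation i = S[i:]+S[:i]):
  rot[0] = 000000213022130$
  rot[1] = 00000213022130$0
  rot[2] = 0000213022130$00
  rot[3] = 000213022130$000
  rot[4] = 00213022130$0000
  rot[5] = 0213022130$00000
  rot[6] = 213022130$000000
  rot[7] = 13022130$0000002
  rot[8] = 3022130$00000021
  rot[9] = 022130$000000213
  rot[10] = 22130$0000002130
  rot[11] = 2130$00000021302
  rot[12] = 130$000000213022
  rot[13] = 30$0000002130221
  rot[14] = 0$00000021302213
  rot[15] = $000000213022130
Sorted (with $ < everything):
  sorted[0] = $000000213022130  (last char: '0')
  sorted[1] = 0$00000021302213  (last char: '3')
  sorted[2] = 000000213022130$  (last char: '$')
  sorted[3] = 00000213022130$0  (last char: '0')
  sorted[4] = 0000213022130$00  (last char: '0')
  sorted[5] = 000213022130$000  (last char: '0')
  sorted[6] = 00213022130$0000  (last char: '0')
  sorted[7] = 0213022130$00000  (last char: '0')
  sorted[8] = 022130$000000213  (last char: '3')
  sorted[9] = 130$000000213022  (last char: '2')
  sorted[10] = 13022130$0000002  (last char: '2')
  sorted[11] = 2130$00000021302  (last char: '2')
  sorted[12] = 213022130$000000  (last char: '0')
  sorted[13] = 22130$0000002130  (last char: '0')
  sorted[14] = 30$0000002130221  (last char: '1')
  sorted[15] = 3022130$00000021  (last char: '1')
Last column: 03$0000032220011
Original string S is at sorted index 2

Answer: 03$0000032220011
2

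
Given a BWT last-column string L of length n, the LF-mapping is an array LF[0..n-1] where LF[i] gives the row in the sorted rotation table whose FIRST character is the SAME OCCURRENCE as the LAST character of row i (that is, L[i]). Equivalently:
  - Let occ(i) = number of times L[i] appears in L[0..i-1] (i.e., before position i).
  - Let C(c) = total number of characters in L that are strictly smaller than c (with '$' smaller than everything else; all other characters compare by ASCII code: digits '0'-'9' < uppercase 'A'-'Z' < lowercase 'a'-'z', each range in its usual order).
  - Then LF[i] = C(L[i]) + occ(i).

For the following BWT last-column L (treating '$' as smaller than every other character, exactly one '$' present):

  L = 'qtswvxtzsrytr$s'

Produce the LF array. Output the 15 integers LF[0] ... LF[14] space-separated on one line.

Answer: 1 7 4 11 10 12 8 14 5 2 13 9 3 0 6

Derivation:
Char counts: '$':1, 'q':1, 'r':2, 's':3, 't':3, 'v':1, 'w':1, 'x':1, 'y':1, 'z':1
C (first-col start): C('$')=0, C('q')=1, C('r')=2, C('s')=4, C('t')=7, C('v')=10, C('w')=11, C('x')=12, C('y')=13, C('z')=14
L[0]='q': occ=0, LF[0]=C('q')+0=1+0=1
L[1]='t': occ=0, LF[1]=C('t')+0=7+0=7
L[2]='s': occ=0, LF[2]=C('s')+0=4+0=4
L[3]='w': occ=0, LF[3]=C('w')+0=11+0=11
L[4]='v': occ=0, LF[4]=C('v')+0=10+0=10
L[5]='x': occ=0, LF[5]=C('x')+0=12+0=12
L[6]='t': occ=1, LF[6]=C('t')+1=7+1=8
L[7]='z': occ=0, LF[7]=C('z')+0=14+0=14
L[8]='s': occ=1, LF[8]=C('s')+1=4+1=5
L[9]='r': occ=0, LF[9]=C('r')+0=2+0=2
L[10]='y': occ=0, LF[10]=C('y')+0=13+0=13
L[11]='t': occ=2, LF[11]=C('t')+2=7+2=9
L[12]='r': occ=1, LF[12]=C('r')+1=2+1=3
L[13]='$': occ=0, LF[13]=C('$')+0=0+0=0
L[14]='s': occ=2, LF[14]=C('s')+2=4+2=6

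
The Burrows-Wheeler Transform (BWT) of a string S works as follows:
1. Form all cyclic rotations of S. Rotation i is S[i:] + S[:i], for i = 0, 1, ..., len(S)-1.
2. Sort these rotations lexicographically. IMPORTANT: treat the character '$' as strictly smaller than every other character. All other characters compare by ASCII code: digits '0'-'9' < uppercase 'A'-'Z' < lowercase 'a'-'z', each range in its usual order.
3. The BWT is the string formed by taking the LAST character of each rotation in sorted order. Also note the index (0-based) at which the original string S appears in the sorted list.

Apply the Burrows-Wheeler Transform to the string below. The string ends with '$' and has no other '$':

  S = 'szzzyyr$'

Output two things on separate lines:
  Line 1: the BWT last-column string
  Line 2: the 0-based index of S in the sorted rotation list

Answer: ry$yzzzs
2

Derivation:
All 8 rotations (rotation i = S[i:]+S[:i]):
  rot[0] = szzzyyr$
  rot[1] = zzzyyr$s
  rot[2] = zzyyr$sz
  rot[3] = zyyr$szz
  rot[4] = yyr$szzz
  rot[5] = yr$szzzy
  rot[6] = r$szzzyy
  rot[7] = $szzzyyr
Sorted (with $ < everything):
  sorted[0] = $szzzyyr  (last char: 'r')
  sorted[1] = r$szzzyy  (last char: 'y')
  sorted[2] = szzzyyr$  (last char: '$')
  sorted[3] = yr$szzzy  (last char: 'y')
  sorted[4] = yyr$szzz  (last char: 'z')
  sorted[5] = zyyr$szz  (last char: 'z')
  sorted[6] = zzyyr$sz  (last char: 'z')
  sorted[7] = zzzyyr$s  (last char: 's')
Last column: ry$yzzzs
Original string S is at sorted index 2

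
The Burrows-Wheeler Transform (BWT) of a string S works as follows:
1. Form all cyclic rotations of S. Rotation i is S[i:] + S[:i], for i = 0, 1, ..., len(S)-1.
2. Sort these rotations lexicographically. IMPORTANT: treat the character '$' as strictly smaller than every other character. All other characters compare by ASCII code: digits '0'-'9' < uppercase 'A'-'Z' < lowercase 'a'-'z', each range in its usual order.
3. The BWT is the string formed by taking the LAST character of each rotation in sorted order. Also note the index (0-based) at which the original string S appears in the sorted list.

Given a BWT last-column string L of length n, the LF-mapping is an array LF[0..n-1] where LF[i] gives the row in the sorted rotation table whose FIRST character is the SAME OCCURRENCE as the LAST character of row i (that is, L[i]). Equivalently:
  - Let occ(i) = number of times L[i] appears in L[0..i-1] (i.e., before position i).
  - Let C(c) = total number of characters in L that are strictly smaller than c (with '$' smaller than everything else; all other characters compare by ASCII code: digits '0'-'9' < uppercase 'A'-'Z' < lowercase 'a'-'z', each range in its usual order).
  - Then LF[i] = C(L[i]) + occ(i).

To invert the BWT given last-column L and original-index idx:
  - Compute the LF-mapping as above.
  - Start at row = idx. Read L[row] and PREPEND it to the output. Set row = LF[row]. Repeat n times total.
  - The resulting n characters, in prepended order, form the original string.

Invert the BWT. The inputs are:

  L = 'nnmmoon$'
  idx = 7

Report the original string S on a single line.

LF mapping: 3 4 1 2 6 7 5 0
Walk LF starting at row 7, prepending L[row]:
  step 1: row=7, L[7]='$', prepend. Next row=LF[7]=0
  step 2: row=0, L[0]='n', prepend. Next row=LF[0]=3
  step 3: row=3, L[3]='m', prepend. Next row=LF[3]=2
  step 4: row=2, L[2]='m', prepend. Next row=LF[2]=1
  step 5: row=1, L[1]='n', prepend. Next row=LF[1]=4
  step 6: row=4, L[4]='o', prepend. Next row=LF[4]=6
  step 7: row=6, L[6]='n', prepend. Next row=LF[6]=5
  step 8: row=5, L[5]='o', prepend. Next row=LF[5]=7
Reversed output: ononmmn$

Answer: ononmmn$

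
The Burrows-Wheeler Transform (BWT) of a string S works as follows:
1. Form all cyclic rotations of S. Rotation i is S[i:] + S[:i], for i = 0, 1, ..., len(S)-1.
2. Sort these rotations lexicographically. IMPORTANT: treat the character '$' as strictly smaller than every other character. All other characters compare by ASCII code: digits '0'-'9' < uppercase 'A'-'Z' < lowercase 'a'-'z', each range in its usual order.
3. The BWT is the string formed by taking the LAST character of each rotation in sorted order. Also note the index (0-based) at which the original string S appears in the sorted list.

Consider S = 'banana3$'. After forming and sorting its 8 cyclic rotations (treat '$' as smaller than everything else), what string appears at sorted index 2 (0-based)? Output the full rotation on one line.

All 8 rotations (rotation i = S[i:]+S[:i]):
  rot[0] = banana3$
  rot[1] = anana3$b
  rot[2] = nana3$ba
  rot[3] = ana3$ban
  rot[4] = na3$bana
  rot[5] = a3$banan
  rot[6] = 3$banana
  rot[7] = $banana3
Sorted (with $ < everything):
  sorted[0] = $banana3
  sorted[1] = 3$banana
  sorted[2] = a3$banan
  sorted[3] = ana3$ban
  sorted[4] = anana3$b
  sorted[5] = banana3$
  sorted[6] = na3$bana
  sorted[7] = nana3$ba
sorted[2] = a3$banan

Answer: a3$banan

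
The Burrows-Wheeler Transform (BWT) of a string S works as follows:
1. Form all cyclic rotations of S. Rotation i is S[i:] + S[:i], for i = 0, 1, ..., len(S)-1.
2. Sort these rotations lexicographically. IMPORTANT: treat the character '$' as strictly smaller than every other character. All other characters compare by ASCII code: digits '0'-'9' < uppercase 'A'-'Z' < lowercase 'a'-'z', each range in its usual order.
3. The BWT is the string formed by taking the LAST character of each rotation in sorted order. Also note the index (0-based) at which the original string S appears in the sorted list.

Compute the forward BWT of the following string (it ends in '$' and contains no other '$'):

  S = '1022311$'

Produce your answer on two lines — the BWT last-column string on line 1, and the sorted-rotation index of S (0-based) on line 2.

All 8 rotations (rotation i = S[i:]+S[:i]):
  rot[0] = 1022311$
  rot[1] = 022311$1
  rot[2] = 22311$10
  rot[3] = 2311$102
  rot[4] = 311$1022
  rot[5] = 11$10223
  rot[6] = 1$102231
  rot[7] = $1022311
Sorted (with $ < everything):
  sorted[0] = $1022311  (last char: '1')
  sorted[1] = 022311$1  (last char: '1')
  sorted[2] = 1$102231  (last char: '1')
  sorted[3] = 1022311$  (last char: '$')
  sorted[4] = 11$10223  (last char: '3')
  sorted[5] = 22311$10  (last char: '0')
  sorted[6] = 2311$102  (last char: '2')
  sorted[7] = 311$1022  (last char: '2')
Last column: 111$3022
Original string S is at sorted index 3

Answer: 111$3022
3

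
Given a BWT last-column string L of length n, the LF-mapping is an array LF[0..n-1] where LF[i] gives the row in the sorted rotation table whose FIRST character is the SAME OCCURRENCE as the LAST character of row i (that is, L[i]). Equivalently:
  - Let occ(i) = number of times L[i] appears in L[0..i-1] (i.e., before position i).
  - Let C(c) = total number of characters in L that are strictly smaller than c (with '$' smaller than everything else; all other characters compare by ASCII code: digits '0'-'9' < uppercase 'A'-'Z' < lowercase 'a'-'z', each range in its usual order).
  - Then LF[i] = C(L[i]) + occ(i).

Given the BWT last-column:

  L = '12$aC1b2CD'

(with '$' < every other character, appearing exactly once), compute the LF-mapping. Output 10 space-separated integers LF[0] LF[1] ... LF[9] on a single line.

Char counts: '$':1, '1':2, '2':2, 'C':2, 'D':1, 'a':1, 'b':1
C (first-col start): C('$')=0, C('1')=1, C('2')=3, C('C')=5, C('D')=7, C('a')=8, C('b')=9
L[0]='1': occ=0, LF[0]=C('1')+0=1+0=1
L[1]='2': occ=0, LF[1]=C('2')+0=3+0=3
L[2]='$': occ=0, LF[2]=C('$')+0=0+0=0
L[3]='a': occ=0, LF[3]=C('a')+0=8+0=8
L[4]='C': occ=0, LF[4]=C('C')+0=5+0=5
L[5]='1': occ=1, LF[5]=C('1')+1=1+1=2
L[6]='b': occ=0, LF[6]=C('b')+0=9+0=9
L[7]='2': occ=1, LF[7]=C('2')+1=3+1=4
L[8]='C': occ=1, LF[8]=C('C')+1=5+1=6
L[9]='D': occ=0, LF[9]=C('D')+0=7+0=7

Answer: 1 3 0 8 5 2 9 4 6 7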